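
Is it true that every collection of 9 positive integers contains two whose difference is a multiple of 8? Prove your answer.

Yes.

There are exactly 8 possible remainders on division by 8.
Placing 9 integers into 8 classes, some class receives at least two — say a and b.
Equal remainders mean a − b ≡ 0 (mod 8), so 8 divides their difference.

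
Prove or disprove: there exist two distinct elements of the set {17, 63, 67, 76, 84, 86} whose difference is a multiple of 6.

There is no such pair.

Reduce each element modulo 6: 17↦5, 63↦3, 67↦1, 76↦4, 84↦0, 86↦2.
These 6 residues are pairwise different, hence no difference of two elements is divisible by 6.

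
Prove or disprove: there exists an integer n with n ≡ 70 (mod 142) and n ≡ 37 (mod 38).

Reduce both congruences modulo 2, which divides 142 and 38: they say n ≡ 70 (mod 2) and n ≡ 37 (mod 2).
These are incompatible: 70 − 37 = 33 is not divisible by 2.
Therefore no such n exists.

No, no such integer exists.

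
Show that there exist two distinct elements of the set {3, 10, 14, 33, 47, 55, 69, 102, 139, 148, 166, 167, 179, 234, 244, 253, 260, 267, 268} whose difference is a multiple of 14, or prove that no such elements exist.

Reduce each element mod 14: 3↦3, 10↦10, 14↦0, 33↦5, 47↦5, 55↦13, 69↦13, 102↦4, 139↦13, 148↦8, 166↦12, 167↦13, 179↦11, 234↦10, 244↦6, 253↦1, 260↦8, 267↦1, 268↦2. The residue 10 repeats (at 10 and 234), and 234 − 10 = 224 = 16·14.

Yes: 10 and 234.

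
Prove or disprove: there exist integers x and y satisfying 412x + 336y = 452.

x = 59, y = -71

Every value of 412x + 336y is a multiple of gcd(412, 336) = 4; since 4 ∣ 452, solutions exist.
Dividing through by 4 reduces the equation to 103x + 84y = 113.
Run the Euclidean algorithm on 103 and 84: 103 = 1·84 + 19, 84 = 4·19 + 8, 19 = 2·8 + 3, 8 = 2·3 + 2, 3 = 1·2 + 1, 2 = 2·1 + 0.
Working back up the chain: 1 = 3 − 1·2 = 3 − (8 − 2·3) = −8 + 3·3 = −8 + 3·(19 − 2·8) = 3·19 − 7·8 = 3·19 − 7·(84 − 4·19) = −7·84 + 31·19 = −7·84 + 31·(103 − 1·84) = 31·103 − 38·84. So 103·31 + 84·(-38) = 1.
Multiplying through by 113: x = 31·113 = 3503, y = (-38)·113 = -4294 is a solution.
The general solution is x = 3503 + 84k, y = -4294 − 103k; taking k = -41 gives the smaller pair x = 59, y = -71.
Indeed 412·59 + 336·(-71) = 24308 − 23856 = 452.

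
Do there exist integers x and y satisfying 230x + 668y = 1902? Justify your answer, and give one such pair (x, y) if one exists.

Every value of 230x + 668y is a multiple of gcd(230, 668) = 2; since 2 ∣ 1902, solutions exist.
Dividing through by 2 reduces the equation to 115x + 334y = 951.
Run the Euclidean algorithm on 334 and 115: 334 = 2·115 + 104, 115 = 1·104 + 11, 104 = 9·11 + 5, 11 = 2·5 + 1, 5 = 5·1 + 0.
Unwinding: 1 = 11 − 2·5 = 11 − 2·(104 − 9·11) = −2·104 + 19·11 = −2·104 + 19·(115 − 1·104) = 19·115 − 21·104 = 19·115 − 21·(334 − 2·115) = −21·334 + 61·115, i.e. 115·61 + 334·(-21) = 1.
Multiplying through by 951: x = 61·951 = 58011, y = (-21)·951 = -19971 is a solution.
Subtracting 173·334 from x and adding 173·115 to y gives the tidier solution (229, -76).
Indeed 230·229 + 668·(-76) = 52670 − 50768 = 1902.

x = 229, y = -76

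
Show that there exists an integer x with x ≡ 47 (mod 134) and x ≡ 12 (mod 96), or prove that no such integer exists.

There is no such integer.

gcd(134, 96) = 2. If x ≡ 47 (mod 134) and x ≡ 12 (mod 96), then x ≡ 47 (mod 2) and x ≡ 12 (mod 2).
However 47 ≡ 1 and 12 ≡ 0 (mod 2), and 1 ≠ 0.
So no integer satisfies both congruences.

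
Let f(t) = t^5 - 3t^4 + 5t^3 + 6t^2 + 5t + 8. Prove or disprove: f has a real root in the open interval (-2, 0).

f(-2) = -98 and f(0) = 8, which have opposite signs.
Since f is a polynomial it is continuous on [-2, 0].
By the Intermediate Value Theorem f must vanish at some point of (-2, 0).

Such a root exists.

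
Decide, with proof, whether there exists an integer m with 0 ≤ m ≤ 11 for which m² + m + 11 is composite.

At m = 10: 10² + 10 + 11 = 121 = 11·11, which is composite.

m = 10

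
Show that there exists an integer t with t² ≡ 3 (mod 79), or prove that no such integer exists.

There is no such integer.

79 is prime, so by Euler's criterion 3 is a square mod 79 iff 3^((79−1)/2) = 3^39 ≡ 1 (mod 79).
Repeated squaring mod 79: 3^2 = 9 ≡ 9; 3^4 ≡ 9² = 81 ≡ 2; 3^8 ≡ 2² = 4 ≡ 4; 3^16 ≡ 4² = 16 ≡ 16; 3^32 ≡ 16² = 256 ≡ 19.
Since 39 = 32 + 4 + 2 + 1, 3^39 ≡ 19 · 2 · 9 · 3; multiplying out mod 79: 19·2 = 38 ≡ 38, then 38·9 = 342 ≡ 26, then 26·3 = 78 ≡ 78. Thus 3^39 ≡ 78 ≡ −1 (mod 79).
By Euler's criterion 3 is a quadratic non-residue mod 79: no t satisfies t² ≡ 3 (mod 79).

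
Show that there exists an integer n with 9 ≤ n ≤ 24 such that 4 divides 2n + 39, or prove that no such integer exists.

No such integer n in that range exists.

The values of 2n + 39 for n = 9, 10, …, 24 are 57, 59, 61, 63, 65, 67, 69, 71, 73, 75, 77, 79, 81, 83, 85, 87; reduced mod 4 these are 1, 3, 1, 3, 1, 3, 1, 3, 1, 3, 1, 3, 1, 3, 1, 3.
None is 0, so 4 never divides 2n + 39 on this range.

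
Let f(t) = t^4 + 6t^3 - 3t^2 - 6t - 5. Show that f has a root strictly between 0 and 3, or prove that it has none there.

Such a root exists.

f(0) = -5 and f(3) = 193, which have opposite signs.
Since f is a polynomial it is continuous on [0, 3].
By the Intermediate Value Theorem, f takes the value 0 somewhere in the open interval.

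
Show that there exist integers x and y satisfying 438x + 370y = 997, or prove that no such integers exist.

Any value of 438x + 370y is a multiple of gcd(438, 370) = 2.
But 997 = 2·498 + 1, so 2 ∤ 997.
Therefore 438x + 370y = 997 has no solution in integers.

No such integers exist.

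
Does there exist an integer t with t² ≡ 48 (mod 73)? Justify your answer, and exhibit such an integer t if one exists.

Take t = 62. Then 62² = 3844 = 52·73 + 48, so 62² ≡ 48 (mod 73).

t = 62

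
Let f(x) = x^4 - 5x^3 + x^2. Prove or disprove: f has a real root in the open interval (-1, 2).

f(-1) = 7 and f(2) = -20, which have opposite signs.
Since f is a polynomial it is continuous on [-1, 2].
By the Intermediate Value Theorem, f takes the value 0 somewhere in the open interval.

Such a root exists.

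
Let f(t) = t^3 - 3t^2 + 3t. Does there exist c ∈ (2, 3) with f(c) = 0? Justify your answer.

No.

The endpoint values f(2) = 2 and f(3) = 9 are both positive. Claim: f(t) > 0 for every t in (2, 3).
Shift to the endpoint 2: with t = 2 + u (0 < u < 1), one computes f(2 + u) = u^3 + 3u^2 + 3u + 2.
All 4 nonzero coefficients of this polynomial in u are positive; hence for u > 0 the value is a sum of positive terms (the constant 2 among them).
So f is strictly positive on (2, 3); no root exists in the interval.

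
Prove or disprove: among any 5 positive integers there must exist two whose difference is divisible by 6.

No; for instance {21, 22, 23, 24, 25} is a counterexample.

Take the 5 consecutive integers 21, 22, …, 25: their residues mod 6 are all distinct because 5 ≤ 6.
The differences between them range over 1, …, 4, none of which is divisible by 6.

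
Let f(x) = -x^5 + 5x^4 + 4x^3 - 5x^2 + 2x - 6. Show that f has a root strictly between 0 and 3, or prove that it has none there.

Yes, f has a root in the interval.

f(0) = -6 and f(3) = 225, which have opposite signs.
As a polynomial, f is continuous on every closed interval.
By the Intermediate Value Theorem, f takes the value 0 somewhere in the open interval.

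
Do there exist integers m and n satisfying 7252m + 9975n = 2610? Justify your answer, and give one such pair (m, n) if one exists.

Both 7252 and 9975 are divisible by gcd(7252, 9975) = 7, hence so is any combination 7252m + 9975n.
However 2610 leaves remainder 6 on division by 7.
Hence no integers m, n satisfy the equation.

No such integers exist.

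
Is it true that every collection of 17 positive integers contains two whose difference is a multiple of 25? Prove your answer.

Try 17 consecutive integers, 32, 33, …, 48. Their remainders mod 25 are 7, 8, 9, 10, 11, 12, 13, 14, 15, 16, 17, 18, 19, 20, 21, 22, 23 — pairwise different, as any 17 ≤ 25 consecutive integers have distinct residues.
The differences between them range over 1, …, 16, none of which is divisible by 25.

No, the set {32, 33, 34, 35, 36, 37, 38, 39, 40, 41, 42, 43, 44, 45, 46, 47, 48} is a counterexample.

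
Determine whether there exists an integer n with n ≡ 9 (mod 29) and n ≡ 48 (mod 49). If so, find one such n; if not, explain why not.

gcd(29, 49) = 1, so the Chinese Remainder Theorem guarantees exactly one residue class mod 1421 satisfying both.
Write n = 9 + 29t and require 9 + 29t ≡ 48 (mod 49), i.e. 29t ≡ 39 (mod 49).
Since 29·22 = 638 = 13·49 + 1, the inverse of 29 mod 49 is 22.
Therefore t ≡ 22·39 = 858 ≡ 25 (mod 49).
With t = 25: n = 9 + 29·25 = 734.
Indeed 734 ≡ 9 (mod 29) and 734 ≡ 48 (mod 49).

n = 734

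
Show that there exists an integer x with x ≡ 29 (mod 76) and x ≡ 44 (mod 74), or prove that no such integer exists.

No such integer exists.

Both moduli are multiples of 2 = gcd(76, 74), so any solution would satisfy x ≡ 29 and x ≡ 44 modulo 2 simultaneously.
These are incompatible: 29 − 44 = -15 is not divisible by 2.
Hence the system has no solution.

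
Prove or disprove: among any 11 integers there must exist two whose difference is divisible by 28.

No, the set {121, 122, 123, 124, 125, 126, 127, 128, 129, 130, 131} is a counterexample.

Try 11 consecutive integers, 121, 122, …, 131. Their remainders mod 28 are 9, 10, 11, 12, 13, 14, 15, 16, 17, 18, 19 — pairwise different, as any 11 ≤ 28 consecutive integers have distinct residues.
No two share a residue, so no pair has difference divisible by 28; the claim fails for this set.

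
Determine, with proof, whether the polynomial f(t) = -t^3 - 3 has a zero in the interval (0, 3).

No such root exists.

The endpoint values f(0) = -3 and f(3) = -30 are both negative. Claim: f(t) < 0 for every t in (0, 3).
The nonzero coefficients of f are all negative, so for t > 0 every term of f(t) is negative (the constant term -3 strictly so).
So f is strictly negative on (0, 3); no root exists in the interval.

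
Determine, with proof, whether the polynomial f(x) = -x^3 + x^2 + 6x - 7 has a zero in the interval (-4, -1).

f(-4) = 49 and f(-1) = -11, which have opposite signs.
Since f is a polynomial it is continuous on [-4, -1].
By the Intermediate Value Theorem f must vanish at some point of (-4, -1).

Yes, f has a root in the interval.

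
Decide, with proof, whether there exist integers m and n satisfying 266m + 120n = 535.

No such integers exist.

Any value of 266m + 120n is a multiple of gcd(266, 120) = 2.
However 535 leaves remainder 1 on division by 2.
Hence no integers m, n satisfy the equation.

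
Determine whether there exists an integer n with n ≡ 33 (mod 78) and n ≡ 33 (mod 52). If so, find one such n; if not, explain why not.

Here gcd(78, 52) = 26, and both 33 and 33 leave remainder 7 mod 26, so the system is consistent.
The smallest candidate n = 33 works directly: 33 ≡ 33 (mod 52).
Indeed 33 ≡ 33 (mod 78) and 33 ≡ 33 (mod 52).

n = 33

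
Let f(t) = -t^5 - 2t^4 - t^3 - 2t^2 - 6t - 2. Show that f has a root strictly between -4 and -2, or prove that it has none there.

f(-4) = 566 and f(-2) = 10, both positive, so a sign-change argument is unavailable; we show f keeps this sign on the whole interval.
Substitute t = -2 − u, where 0 < u < 2 on the interval. Expanding, f(-2 − u) = u^5 + 8u^4 + 25u^3 + 36u^2 + 26u + 10.
The nonzero coefficients here are all positive, so for u > 0 every term is positive (or zero), and the constant term 10 is strictly positive.
Therefore f(t) > 0 throughout (-4, -2), and f has no zero there.

No such root exists.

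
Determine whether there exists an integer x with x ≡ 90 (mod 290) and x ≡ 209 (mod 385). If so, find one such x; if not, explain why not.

There is no such integer.

Both moduli are multiples of 5 = gcd(290, 385), so any solution would satisfy x ≡ 90 and x ≡ 209 modulo 5 simultaneously.
However 90 ≡ 0 and 209 ≡ 4 (mod 5), and 0 ≠ 4.
So no integer satisfies both congruences.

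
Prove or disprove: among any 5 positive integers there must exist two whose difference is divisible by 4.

There are exactly 4 possible remainders on division by 4.
With 5 integers and only 4 classes, the pigeonhole principle forces two of them, say a and b, into the same class.
Equal remainders mean a − b ≡ 0 (mod 4), so 4 divides their difference.

True.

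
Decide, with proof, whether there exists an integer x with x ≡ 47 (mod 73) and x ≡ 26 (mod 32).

x = 1434

Since 73 and 32 share no common factor, CRT says the pair of congruences has a solution (unique mod 2336).
Any solution of the first congruence is x = 47 + 73t; substituting into the second, 73t ≡ 26 − 47 ≡ 11 (mod 32).
73 ≡ 9 (mod 32), so this reads 9t ≡ 11 (mod 32). To invert 9 modulo 32: 32 = 3·9 + 5, 9 = 1·5 + 4, 5 = 1·4 + 1, 4 = 4·1 + 0, and unwinding, 1 = 5 − 1·4 = 5 − (9 − 1·5) = −9 + 2·5 = −9 + 2·(32 − 3·9) = 2·32 − 7·9. Thus 9⁻¹ ≡ -7 ≡ 25 (mod 32).
Therefore t ≡ 25·11 = 275 ≡ 19 (mod 32).
Taking t = 19 gives x = 47 + 73·19 = 1434.
Verify: 1434 = 19·73 + 47 and 1434 = 44·32 + 26. ✓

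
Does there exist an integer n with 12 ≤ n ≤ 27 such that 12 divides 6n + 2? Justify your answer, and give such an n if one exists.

At n = 12, 6·12 + 2 = 74 ≡ 2 (mod 12), and each step in n adds 6, giving residues 2, 8, 2, 8, 2, 8, 2, 8, 2, 8, 2, 8, 2, 8, 2, 8 for n = 12, 13, …, 27.
None is 0, so 12 never divides 6n + 2 on this range.

No, no such integer n in that range exists.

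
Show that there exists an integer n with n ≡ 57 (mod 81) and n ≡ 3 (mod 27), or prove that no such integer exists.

n = 57

The moduli are not coprime: gcd(81, 27) = 27. Compatibility requires 27 ∣ (3 − 57) = -54, which holds, so solutions exist.
In fact n = 57 itself already satisfies 57 mod 27 = 3.
Indeed 57 ≡ 57 (mod 81) and 57 ≡ 3 (mod 27).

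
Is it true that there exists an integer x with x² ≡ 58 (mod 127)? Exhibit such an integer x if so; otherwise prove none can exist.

No, no such integer exists.

127 is prime, so by Euler's criterion 58 is a square mod 127 iff 58^((127−1)/2) = 58^63 ≡ 1 (mod 127).
Repeated squaring mod 127: 58^2 = 3364 ≡ 62; 58^4 ≡ 62² = 3844 ≡ 34; 58^8 ≡ 34² = 1156 ≡ 13; 58^16 ≡ 13² = 169 ≡ 42; 58^32 ≡ 42² = 1764 ≡ 113.
Since 63 = 32 + 16 + 8 + 4 + 2 + 1, 58^63 ≡ 113 · 42 · 13 · 34 · 62 · 58; multiplying out mod 127: 113·42 = 4746 ≡ 47, then 47·13 = 611 ≡ 103, then 103·34 = 3502 ≡ 73, then 73·62 = 4526 ≡ 81, then 81·58 = 4698 ≡ 126. Thus 58^63 ≡ 126 ≡ −1 (mod 127).
The value −1 means 58 is a non-residue modulo 127, so x² ≡ 58 (mod 127) is impossible.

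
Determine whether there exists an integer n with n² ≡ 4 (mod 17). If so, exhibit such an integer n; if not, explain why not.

Take n = 2. Then 2² = 4, and since 0 ≤ 4 < 17 this is already reduced: 2² ≡ 4 (mod 17).

n = 2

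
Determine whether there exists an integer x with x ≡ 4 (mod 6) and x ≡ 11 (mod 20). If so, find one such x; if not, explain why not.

gcd(6, 20) = 2. If x ≡ 4 (mod 6) and x ≡ 11 (mod 20), then x ≡ 4 (mod 2) and x ≡ 11 (mod 2).
These are incompatible: 4 − 11 = -7 is not divisible by 2.
Therefore no such x exists.

No such integer exists.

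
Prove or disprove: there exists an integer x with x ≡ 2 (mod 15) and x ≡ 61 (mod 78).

gcd(15, 78) = 3. If x ≡ 2 (mod 15) and x ≡ 61 (mod 78), then x ≡ 2 (mod 3) and x ≡ 61 (mod 3).
But 2 mod 3 = 2 while 61 mod 3 = 1, a contradiction.
So no integer satisfies both congruences.

There is no such integer.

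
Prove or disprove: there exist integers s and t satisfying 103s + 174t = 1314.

s = 6, t = 4

Since gcd(103, 174) = 1, every integer is an integer combination of 103 and 174.
Dividing repeatedly: 174 = 1·103 + 71, 103 = 1·71 + 32, 71 = 2·32 + 7, 32 = 4·7 + 4, 7 = 1·4 + 3, 4 = 1·3 + 1, 3 = 3·1 + 0.
Unwinding: 1 = 4 − 1·3 = 4 − (7 − 1·4) = −7 + 2·4 = −7 + 2·(32 − 4·7) = 2·32 − 9·7 = 2·32 − 9·(71 − 2·32) = −9·71 + 20·32 = −9·71 + 20·(103 − 1·71) = 20·103 − 29·71 = 20·103 − 29·(174 − 1·103) = −29·174 + 49·103, i.e. 103·49 + 174·(-29) = 1.
Times 1314: 103·64386 + 174·(-38106) = 1314, so (64386, -38106) solves it.
Subtracting 370·174 from s and adding 370·103 to t gives the tidier solution (6, 4).
Check: 103·6 + 174·4 = 618 + 696 = 1314. ✓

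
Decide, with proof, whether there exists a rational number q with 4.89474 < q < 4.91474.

Look for a denominator N such that an integer falls strictly between N·4.89474 and N·4.91474. N = 10 works: 10·4.89474 = 48.94740 < 49 < 49.14740 = 10·4.91474.
Dividing back, 4.89474 < 49/10 < 4.91474, and 49/10 is rational.

q = 49/10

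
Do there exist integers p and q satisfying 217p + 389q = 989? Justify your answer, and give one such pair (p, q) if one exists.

p = 286, q = -157

Since gcd(217, 389) = 1, every integer is an integer combination of 217 and 389.
Euclidean algorithm: 389 = 1·217 + 172, 217 = 1·172 + 45, 172 = 3·45 + 37, 45 = 1·37 + 8, 37 = 4·8 + 5, 8 = 1·5 + 3, 5 = 1·3 + 2, 3 = 1·2 + 1, 2 = 2·1 + 0.
Working back up the chain: 1 = 3 − 1·2 = 3 − (5 − 1·3) = −5 + 2·3 = −5 + 2·(8 − 1·5) = 2·8 − 3·5 = 2·8 − 3·(37 − 4·8) = −3·37 + 14·8 = −3·37 + 14·(45 − 1·37) = 14·45 − 17·37 = 14·45 − 17·(172 − 3·45) = −17·172 + 65·45 = −17·172 + 65·(217 − 1·172) = 65·217 − 82·172 = 65·217 − 82·(389 − 1·217) = −82·389 + 147·217. So 217·147 + 389·(-82) = 1.
Multiplying through by 989: p = 147·989 = 145383, q = (-82)·989 = -81098 is a solution.
Shifting by a multiple of (389, −217) keeps it a solution: p = 145383 − 373·389 = 286, q = -81098 + 373·217 = -157.
Indeed 217·286 + 389·(-157) = 62062 − 61073 = 989.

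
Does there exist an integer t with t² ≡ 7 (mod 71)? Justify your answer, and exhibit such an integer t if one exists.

There is no such integer.

Apply Euler's criterion with the prime 71: 7 is a quadratic residue iff 7^35 ≡ 1 (mod 71), and a non-residue iff it is ≡ −1.
Repeated squaring mod 71: 7^2 = 49 ≡ 49; 7^4 ≡ 49² = 2401 ≡ 58; 7^8 ≡ 58² = 3364 ≡ 27; 7^16 ≡ 27² = 729 ≡ 19; 7^32 ≡ 19² = 361 ≡ 6.
Since 35 = 32 + 2 + 1, 7^35 ≡ 6 · 49 · 7; multiplying out mod 71: 6·49 = 294 ≡ 10, then 10·7 = 70 ≡ 70. Thus 7^35 ≡ 70 ≡ −1 (mod 71).
By Euler's criterion 7 is a quadratic non-residue mod 71: no t satisfies t² ≡ 7 (mod 71).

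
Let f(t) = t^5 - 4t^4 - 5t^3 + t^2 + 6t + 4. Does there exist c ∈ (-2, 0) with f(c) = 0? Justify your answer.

Yes, such a c exists.

f(-2) = -60 and f(0) = 4, which have opposite signs.
As a polynomial, f is continuous on every closed interval.
So by the Intermediate Value Theorem there is a c strictly between -2 and 0 with f(c) = 0.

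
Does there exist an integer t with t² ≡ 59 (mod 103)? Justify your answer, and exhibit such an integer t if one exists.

t = 70

Take t = 70. Then 70² = 4900 = 47·103 + 59, so 70² ≡ 59 (mod 103).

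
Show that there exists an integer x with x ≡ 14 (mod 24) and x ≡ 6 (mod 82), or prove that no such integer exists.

x = 662

gcd(24, 82) = 2. A simultaneous solution exists iff 14 ≡ 6 (mod 2); here 14 mod 2 = 0 = 6 mod 2, so it does.
Write x = 14 + 24t. Then 24t ≡ 6 − 14 ≡ 74 (mod 82); dividing through by 2 gives 12t ≡ 37 (mod 41).
Invert 12 mod 41 by the Euclidean algorithm: 41 = 3·12 + 5, 12 = 2·5 + 2, 5 = 2·2 + 1, 2 = 2·1 + 0; back-substituting, 1 = 5 − 2·2 = 5 − 2·(12 − 2·5) = −2·12 + 5·5 = −2·12 + 5·(41 − 3·12) = 5·41 − 17·12. Hence 12·(-17) ≡ 1, so 12⁻¹ ≡ -17 ≡ 24 (mod 41).
Multiplying by 24: t ≡ 24·37 = 888 ≡ 27 (mod 41).
Then x = 14 + 24·27 = 662.
Verify: 662 = 27·24 + 14 and 662 = 8·82 + 6. ✓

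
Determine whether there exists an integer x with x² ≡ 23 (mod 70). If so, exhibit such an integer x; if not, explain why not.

No, no such integer exists.

Work modulo the divisor 5 of 70. If x² ≡ 23 (mod 70) then x² ≡ 3 (mod 5).
Squares mod 5 repeat after x = 2 (as (−x)² = x²); for x = 0..2 they are 0, 1, 4.
The set of squares mod 5 is therefore {0, 1, 4}, which does not contain 3.
Hence no integer x has x² ≡ 23 (mod 70).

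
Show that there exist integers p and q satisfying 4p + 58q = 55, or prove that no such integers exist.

Both 4 and 58 are divisible by gcd(4, 58) = 2, hence so is any combination 4p + 58q.
But 55 = 2·27 + 1, so 2 ∤ 55.
Hence no integers p, q satisfy the equation.

No such integers exist.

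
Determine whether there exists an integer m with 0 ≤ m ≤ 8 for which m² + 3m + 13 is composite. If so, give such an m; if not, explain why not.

No such integer m in that range exists.

The values for m = 0, 1, …, 8 are 13, 17, 23, 31, 41, 53, 67, 83, 101, and each of these is prime.
So no value in the range makes the expression composite.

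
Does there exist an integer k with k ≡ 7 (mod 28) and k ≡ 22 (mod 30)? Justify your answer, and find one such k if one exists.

No such integer exists.

Both moduli are multiples of 2 = gcd(28, 30), so any solution would satisfy k ≡ 7 and k ≡ 22 modulo 2 simultaneously.
These are incompatible: 7 − 22 = -15 is not divisible by 2.
Therefore no such k exists.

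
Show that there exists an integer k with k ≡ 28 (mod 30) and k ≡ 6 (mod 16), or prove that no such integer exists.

gcd(30, 16) = 2. A simultaneous solution exists iff 28 ≡ 6 (mod 2); here 28 mod 2 = 0 = 6 mod 2, so it does.
List candidates k ≡ 28 (mod 30): 28, 58, 88, 118. Modulo 16 these are 12, 10, 8, 6; 118 gives 6 as required.
Check: 118 mod 30 = 28, 118 mod 16 = 6. ✓

k = 118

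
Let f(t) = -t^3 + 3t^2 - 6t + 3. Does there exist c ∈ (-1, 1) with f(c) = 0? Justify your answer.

Such a root exists.

f(-1) = 13 and f(1) = -1, which have opposite signs.
Since f is a polynomial it is continuous on [-1, 1].
So by the Intermediate Value Theorem there is a c strictly between -1 and 1 with f(c) = 0.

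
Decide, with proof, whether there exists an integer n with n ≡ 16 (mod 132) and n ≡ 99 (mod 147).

There is no such integer.

Both moduli are multiples of 3 = gcd(132, 147), so any solution would satisfy n ≡ 16 and n ≡ 99 modulo 3 simultaneously.
However 16 ≡ 1 and 99 ≡ 0 (mod 3), and 1 ≠ 0.
Hence the system has no solution.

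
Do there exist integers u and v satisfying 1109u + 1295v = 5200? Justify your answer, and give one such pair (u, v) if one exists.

u = 905, v = -771

Since gcd(1109, 1295) = 1, every integer is an integer combination of 1109 and 1295.
Run the Euclidean algorithm on 1295 and 1109: 1295 = 1·1109 + 186, 1109 = 5·186 + 179, 186 = 1·179 + 7, 179 = 25·7 + 4, 7 = 1·4 + 3, 4 = 1·3 + 1, 3 = 3·1 + 0.
Back-substituting, 1 = 4 − 1·3 = 4 − (7 − 1·4) = −7 + 2·4 = −7 + 2·(179 − 25·7) = 2·179 − 51·7 = 2·179 − 51·(186 − 1·179) = −51·186 + 53·179 = −51·186 + 53·(1109 − 5·186) = 53·1109 − 316·186 = 53·1109 − 316·(1295 − 1·1109) = −316·1295 + 369·1109; that is, 1109·369 + 1295·(-316) = 1.
Scaling by 5200 gives the particular solution (u, v) = (1918800, -1643200).
Shifting by a multiple of (1295, −1109) keeps it a solution: u = 1918800 − 1481·1295 = 905, v = -1643200 + 1481·1109 = -771.
Check: 1109·905 + 1295·(-771) = 1003645 − 998445 = 5200. ✓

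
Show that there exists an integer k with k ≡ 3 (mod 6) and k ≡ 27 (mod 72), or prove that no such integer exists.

k = 27

Here gcd(6, 72) = 6, and both 3 and 27 leave remainder 3 mod 6, so the system is consistent.
The integers ≡ 3 (mod 6) are 3, 9, 15, 21, 27, …; their remainders mod 72 are 3, 9, 15, 21, 27, so k = 27 is the first that is ≡ 27 (mod 72).
Verify: 27 = 4·6 + 3 and 27 = 0·72 + 27. ✓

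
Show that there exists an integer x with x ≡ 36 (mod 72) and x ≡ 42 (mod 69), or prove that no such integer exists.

x = 180

Here gcd(72, 69) = 3, and both 36 and 42 leave remainder 0 mod 3, so the system is consistent.
List candidates x ≡ 36 (mod 72): 36, 108, 180. Modulo 69 these are 36, 39, 42; 180 gives 42 as required.
Indeed 180 ≡ 36 (mod 72) and 180 ≡ 42 (mod 69).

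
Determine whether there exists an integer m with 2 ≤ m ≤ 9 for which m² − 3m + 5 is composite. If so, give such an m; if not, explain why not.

m = 8

At m = 8: 8² − 3·8 + 5 = 45 = 3·15, which is composite.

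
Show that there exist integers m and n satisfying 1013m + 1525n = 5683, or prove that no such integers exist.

Since gcd(1013, 1525) = 1, every integer is an integer combination of 1013 and 1525.
Dividing repeatedly: 1525 = 1·1013 + 512, 1013 = 1·512 + 501, 512 = 1·501 + 11, 501 = 45·11 + 6, 11 = 1·6 + 5, 6 = 1·5 + 1, 5 = 5·1 + 0.
Unwinding: 1 = 6 − 1·5 = 6 − (11 − 1·6) = −11 + 2·6 = −11 + 2·(501 − 45·11) = 2·501 − 91·11 = 2·501 − 91·(512 − 1·501) = −91·512 + 93·501 = −91·512 + 93·(1013 − 1·512) = 93·1013 − 184·512 = 93·1013 − 184·(1525 − 1·1013) = −184·1525 + 277·1013, i.e. 1013·277 + 1525·(-184) = 1.
Times 5683: 1013·1574191 + 1525·(-1045672) = 5683, so (1574191, -1045672) solves it.
Shifting by a multiple of (1525, −1013) keeps it a solution: m = 1574191 − 1032·1525 = 391, n = -1045672 + 1032·1013 = -256.
Check: 1013·391 + 1525·(-256) = 396083 − 390400 = 5683. ✓

m = 391, n = -256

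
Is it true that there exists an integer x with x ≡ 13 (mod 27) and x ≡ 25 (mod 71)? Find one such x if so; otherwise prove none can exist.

Since 27 and 71 share no common factor, CRT says the pair of congruences has a solution (unique mod 1917).
Write x = 13 + 27t and require 13 + 27t ≡ 25 (mod 71), i.e. 27t ≡ 12 (mod 71).
Since 27·50 = 1350 = 19·71 + 1, the inverse of 27 mod 71 is 50.
Multiplying by 50: t ≡ 50·12 = 600 ≡ 32 (mod 71).
Taking t = 32 gives x = 13 + 27·32 = 877.
Indeed 877 ≡ 13 (mod 27) and 877 ≡ 25 (mod 71).

x = 877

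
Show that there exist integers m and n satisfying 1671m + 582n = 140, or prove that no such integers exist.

Any value of 1671m + 582n is a multiple of gcd(1671, 582) = 3.
But 140 is not a multiple of 3 (it leaves remainder 2).
Hence no integers m, n satisfy the equation.

No such integers exist.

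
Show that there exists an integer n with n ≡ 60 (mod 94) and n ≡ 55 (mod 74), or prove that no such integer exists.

No, no such integer exists.

Both moduli are multiples of 2 = gcd(94, 74), so any solution would satisfy n ≡ 60 and n ≡ 55 modulo 2 simultaneously.
But 60 mod 2 = 0 while 55 mod 2 = 1, a contradiction.
Therefore no such n exists.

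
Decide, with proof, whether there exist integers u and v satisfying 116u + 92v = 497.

Both 116 and 92 are divisible by gcd(116, 92) = 4, hence so is any combination 116u + 92v.
But 497 is not a multiple of 4 (it leaves remainder 1).
Hence no integers u, v satisfy the equation.

No, no such integers exist.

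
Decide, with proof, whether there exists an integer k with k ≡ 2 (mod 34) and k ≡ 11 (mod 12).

No, no such integer exists.

gcd(34, 12) = 2. If k ≡ 2 (mod 34) and k ≡ 11 (mod 12), then k ≡ 2 (mod 2) and k ≡ 11 (mod 2).
These are incompatible: 2 − 11 = -9 is not divisible by 2.
Hence the system has no solution.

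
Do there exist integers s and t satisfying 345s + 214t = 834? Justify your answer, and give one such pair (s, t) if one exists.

Since gcd(345, 214) = 1, every integer is an integer combination of 345 and 214.
Dividing repeatedly: 345 = 1·214 + 131, 214 = 1·131 + 83, 131 = 1·83 + 48, 83 = 1·48 + 35, 48 = 1·35 + 13, 35 = 2·13 + 9, 13 = 1·9 + 4, 9 = 2·4 + 1, 4 = 4·1 + 0.
Unwinding: 1 = 9 − 2·4 = 9 − 2·(13 − 1·9) = −2·13 + 3·9 = −2·13 + 3·(35 − 2·13) = 3·35 − 8·13 = 3·35 − 8·(48 − 1·35) = −8·48 + 11·35 = −8·48 + 11·(83 − 1·48) = 11·83 − 19·48 = 11·83 − 19·(131 − 1·83) = −19·131 + 30·83 = −19·131 + 30·(214 − 1·131) = 30·214 − 49·131 = 30·214 − 49·(345 − 1·214) = −49·345 + 79·214, i.e. 345·(-49) + 214·79 = 1.
Multiplying through by 834: s = (-49)·834 = -40866, t = 79·834 = 65886 is a solution.
Adding 191·214 to s and subtracting 191·345 from t gives the tidier solution (8, -9).
Check: 345·8 + 214·(-9) = 2760 − 1926 = 834. ✓

s = 8, t = -9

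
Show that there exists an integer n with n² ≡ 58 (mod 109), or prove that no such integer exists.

No such integer exists.

109 is prime, so by Euler's criterion 58 is a square mod 109 iff 58^((109−1)/2) = 58^54 ≡ 1 (mod 109).
Repeated squaring mod 109: 58^2 = 3364 ≡ 94; 58^4 ≡ 94² = 8836 ≡ 7; 58^8 ≡ 7² = 49 ≡ 49; 58^16 ≡ 49² = 2401 ≡ 3; 58^32 ≡ 3² = 9 ≡ 9.
Since 54 = 32 + 16 + 4 + 2, 58^54 ≡ 9 · 3 · 7 · 94; multiplying out mod 109: 9·3 = 27 ≡ 27, then 27·7 = 189 ≡ 80, then 80·94 = 7520 ≡ 108. Thus 58^54 ≡ 108 ≡ −1 (mod 109).
The value −1 means 58 is a non-residue modulo 109, so n² ≡ 58 (mod 109) is impossible.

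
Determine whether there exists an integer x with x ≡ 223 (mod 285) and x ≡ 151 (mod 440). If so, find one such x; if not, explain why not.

No, no such integer exists.

Reduce both congruences modulo 5, which divides 285 and 440: they say x ≡ 223 (mod 5) and x ≡ 151 (mod 5).
But 223 mod 5 = 3 while 151 mod 5 = 1, a contradiction.
So no integer satisfies both congruences.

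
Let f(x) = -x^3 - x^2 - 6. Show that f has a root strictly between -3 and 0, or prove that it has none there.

f(-3) = 12 and f(0) = -6, which have opposite signs.
As a polynomial, f is continuous on every closed interval.
By the Intermediate Value Theorem f must vanish at some point of (-3, 0).

Yes, f has a root in the interval.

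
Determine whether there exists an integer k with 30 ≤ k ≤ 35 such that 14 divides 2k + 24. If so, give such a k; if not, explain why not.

k = 30

At k = 30 we get 2·30 + 24 = 84, and 84 = 14·6.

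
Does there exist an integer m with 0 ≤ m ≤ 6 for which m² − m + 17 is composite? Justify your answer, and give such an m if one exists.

There is no such integer m in that range.

The values for m = 0, 1, …, 6 are 17, 17, 19, 23, 29, 37, 47, and each of these is prime.
So no value in the range makes the expression composite.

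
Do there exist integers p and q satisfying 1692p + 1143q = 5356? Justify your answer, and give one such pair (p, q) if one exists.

gcd(1692, 1143) = 9, so every integer of the form 1692p + 1143q is a multiple of 9.
But 5356 is not a multiple of 9 (it leaves remainder 1).
Hence no integers p, q satisfy the equation.

No, no such integers exist.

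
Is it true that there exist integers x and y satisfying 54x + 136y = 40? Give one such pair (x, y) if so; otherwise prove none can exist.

Since gcd(54, 136) = 2 and 40 = 2·20, Bézout's identity guarantees a solution.
Dividing through by 2 reduces the equation to 27x + 68y = 20.
Run the Euclidean algorithm on 68 and 27: 68 = 2·27 + 14, 27 = 1·14 + 13, 14 = 1·13 + 1, 13 = 13·1 + 0.
Unwinding: 1 = 14 − 1·13 = 14 − (27 − 1·14) = −27 + 2·14 = −27 + 2·(68 − 2·27) = 2·68 − 5·27, i.e. 27·(-5) + 68·2 = 1.
Times 20: 27·(-100) + 68·40 = 20, so (-100, 40) solves it.
Adding 2·68 to x and subtracting 2·27 from y gives the tidier solution (36, -14).
Indeed 54·36 + 136·(-14) = 1944 − 1904 = 40.

x = 36, y = -14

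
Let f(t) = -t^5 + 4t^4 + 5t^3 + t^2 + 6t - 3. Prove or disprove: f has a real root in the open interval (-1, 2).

Such a root exists.

f(-1) = -8 and f(2) = 85, which have opposite signs.
As a polynomial, f is continuous on every closed interval.
By the Intermediate Value Theorem, f takes the value 0 somewhere in the open interval.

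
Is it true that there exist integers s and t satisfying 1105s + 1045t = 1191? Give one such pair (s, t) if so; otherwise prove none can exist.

There are no such integers.

Any value of 1105s + 1045t is a multiple of gcd(1105, 1045) = 5.
But 1191 = 5·238 + 1, so 5 ∤ 1191.
Therefore 1105s + 1045t = 1191 has no solution in integers.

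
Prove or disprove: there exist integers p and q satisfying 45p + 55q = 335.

p = 5, q = 2

Every value of 45p + 55q is a multiple of gcd(45, 55) = 5; since 5 ∣ 335, solutions exist.
Dividing through by 5 reduces the equation to 9p + 11q = 67.
Run the Euclidean algorithm on 11 and 9: 11 = 1·9 + 2, 9 = 4·2 + 1, 2 = 2·1 + 0.
Back-substituting, 1 = 9 − 4·2 = 9 − 4·(11 − 1·9) = −4·11 + 5·9; that is, 9·5 + 11·(-4) = 1.
Scaling by 67 gives the particular solution (p, q) = (335, -268).
Subtracting 30·11 from p and adding 30·9 to q gives the tidier solution (5, 2).
Indeed 45·5 + 55·2 = 225 + 110 = 335.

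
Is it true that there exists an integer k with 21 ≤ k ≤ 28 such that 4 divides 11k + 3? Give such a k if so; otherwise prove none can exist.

At k = 23 we get 11·23 + 3 = 256, and 256 = 4·64.

k = 23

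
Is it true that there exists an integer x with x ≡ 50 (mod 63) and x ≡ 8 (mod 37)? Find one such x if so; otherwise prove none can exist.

x = 1562

Since 63 and 37 share no common factor, CRT says the pair of congruences has a solution (unique mod 2331).
Any solution of the first congruence is x = 50 + 63t; substituting into the second, 63t ≡ 8 − 50 ≡ 32 (mod 37).
63 ≡ 26 (mod 37), so this reads 26t ≡ 32 (mod 37). To invert 26 modulo 37: 37 = 1·26 + 11, 26 = 2·11 + 4, 11 = 2·4 + 3, 4 = 1·3 + 1, 3 = 3·1 + 0, and unwinding, 1 = 4 − 1·3 = 4 − (11 − 2·4) = −11 + 3·4 = −11 + 3·(26 − 2·11) = 3·26 − 7·11 = 3·26 − 7·(37 − 1·26) = −7·37 + 10·26. Thus 26⁻¹ ≡ 10 (mod 37).
Multiplying by 10: t ≡ 10·32 = 320 ≡ 24 (mod 37).
With t = 24: x = 50 + 63·24 = 1562.
Check: 1562 mod 63 = 50, 1562 mod 37 = 8. ✓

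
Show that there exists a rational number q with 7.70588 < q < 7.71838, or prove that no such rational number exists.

Look for a denominator N such that an integer falls strictly between N·7.70588 and N·7.71838. N = 7 works: 7·7.70588 = 53.94116 < 54 < 54.02866 = 7·7.71838.
Dividing back, 7.70588 < 54/7 < 7.71838, and 54/7 is rational.

q = 54/7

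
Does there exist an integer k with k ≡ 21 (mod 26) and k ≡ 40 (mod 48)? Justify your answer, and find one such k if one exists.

Both moduli are multiples of 2 = gcd(26, 48), so any solution would satisfy k ≡ 21 and k ≡ 40 modulo 2 simultaneously.
But 21 mod 2 = 1 while 40 mod 2 = 0, a contradiction.
So no integer satisfies both congruences.

No, no such integer exists.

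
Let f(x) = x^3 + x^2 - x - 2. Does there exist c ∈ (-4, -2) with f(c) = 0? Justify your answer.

f(-4) = -46 and f(-2) = -4, both negative, so a sign-change argument is unavailable; we show f keeps this sign on the whole interval.
Substitute x = -2 − u, where 0 < u < 2 on the interval. Expanding, f(-2 − u) = -u^3 - 5u^2 - 7u - 4.
The nonzero coefficients here are all negative, so for u > 0 every term is negative (or zero), and the constant term -4 is strictly negative.
Therefore f(x) < 0 throughout (-4, -2), and f has no zero there.

No.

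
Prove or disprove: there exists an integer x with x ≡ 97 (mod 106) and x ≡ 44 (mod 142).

No such integer exists.

Reduce both congruences modulo 2, which divides 106 and 142: they say x ≡ 97 (mod 2) and x ≡ 44 (mod 2).
However 97 ≡ 1 and 44 ≡ 0 (mod 2), and 1 ≠ 0.
Therefore no such x exists.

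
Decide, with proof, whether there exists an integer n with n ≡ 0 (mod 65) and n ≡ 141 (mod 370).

Both moduli are multiples of 5 = gcd(65, 370), so any solution would satisfy n ≡ 0 and n ≡ 141 modulo 5 simultaneously.
But 0 mod 5 = 0 while 141 mod 5 = 1, a contradiction.
Hence the system has no solution.

No such integer exists.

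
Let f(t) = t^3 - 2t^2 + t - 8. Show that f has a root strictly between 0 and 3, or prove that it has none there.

f(0) = -8 and f(3) = 4, which have opposite signs.
As a polynomial, f is continuous on every closed interval.
By the Intermediate Value Theorem f must vanish at some point of (0, 3).

Yes, f has a root in the interval.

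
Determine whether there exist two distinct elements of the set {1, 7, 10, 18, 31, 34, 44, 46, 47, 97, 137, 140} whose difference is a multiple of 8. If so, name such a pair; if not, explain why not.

Both 1 and 97 leave remainder 1 on division by 8; their difference 96 = 12·8 is a multiple of 8.

Yes: 1 and 97.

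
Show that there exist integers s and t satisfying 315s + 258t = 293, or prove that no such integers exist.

Any value of 315s + 258t is a multiple of gcd(315, 258) = 3.
But 293 = 3·97 + 2, so 3 ∤ 293.
Hence no integers s, t satisfy the equation.

No, no such integers exist.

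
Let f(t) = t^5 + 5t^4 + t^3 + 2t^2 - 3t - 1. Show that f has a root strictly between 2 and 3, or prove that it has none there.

The endpoint values f(2) = 121 and f(3) = 683 are both positive. Claim: f(t) > 0 for every t in (2, 3).
Substitute t = 2 + u, where 0 < u < 1 on the interval. Expanding, f(2 + u) = u^5 + 15u^4 + 81u^3 + 208u^2 + 257u + 121.
All 6 nonzero coefficients of this polynomial in u are positive; hence for u > 0 the value is a sum of positive terms (the constant 121 among them).
So f is strictly positive on (2, 3); no root exists in the interval.

No such root exists.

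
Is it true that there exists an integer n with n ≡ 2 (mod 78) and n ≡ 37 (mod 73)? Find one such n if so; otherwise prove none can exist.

Since 78 and 73 share no common factor, CRT says the pair of congruences has a solution (unique mod 5694).
Any solution of the first congruence is n = 2 + 78t; substituting into the second, 78t ≡ 37 − 2 ≡ 35 (mod 73).
78 ≡ 5 (mod 73), so this reads 5t ≡ 35 (mod 73). To invert 5 modulo 73: 73 = 14·5 + 3, 5 = 1·3 + 2, 3 = 1·2 + 1, 2 = 2·1 + 0, and unwinding, 1 = 3 − 1·2 = 3 − (5 − 1·3) = −5 + 2·3 = −5 + 2·(73 − 14·5) = 2·73 − 29·5. Thus 5⁻¹ ≡ -29 ≡ 44 (mod 73).
Therefore t ≡ 44·35 = 1540 ≡ 7 (mod 73).
Taking t = 7 gives n = 2 + 78·7 = 548.
Check: 548 mod 78 = 2, 548 mod 73 = 37. ✓

n = 548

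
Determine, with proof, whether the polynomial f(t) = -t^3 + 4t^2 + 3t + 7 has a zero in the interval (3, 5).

Yes, f has a root in the interval.

f(3) = 25 and f(5) = -3, which have opposite signs.
f is continuous everywhere (it is a polynomial), in particular on [3, 5].
By the Intermediate Value Theorem, f takes the value 0 somewhere in the open interval.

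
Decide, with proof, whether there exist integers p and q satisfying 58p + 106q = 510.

Every value of 58p + 106q is a multiple of gcd(58, 106) = 2; since 2 ∣ 510, solutions exist.
Dividing through by 2 reduces the equation to 29p + 53q = 255.
Euclidean algorithm: 53 = 1·29 + 24, 29 = 1·24 + 5, 24 = 4·5 + 4, 5 = 1·4 + 1, 4 = 4·1 + 0.
Working back up the chain: 1 = 5 − 1·4 = 5 − (24 − 4·5) = −24 + 5·5 = −24 + 5·(29 − 1·24) = 5·29 − 6·24 = 5·29 − 6·(53 − 1·29) = −6·53 + 11·29. So 29·11 + 53·(-6) = 1.
Scaling by 255 gives the particular solution (p, q) = (2805, -1530).
The general solution is p = 2805 + 53k, q = -1530 − 29k; taking k = -52 gives the smaller pair p = 49, q = -22.
Indeed 58·49 + 106·(-22) = 2842 − 2332 = 510.

p = 49, q = -22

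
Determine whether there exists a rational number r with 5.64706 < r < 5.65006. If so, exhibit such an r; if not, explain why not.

Multiplying by 20: 20·5.64706 = 112.94120 and 20·5.65006 = 113.00120, so the integer 113 lies strictly between them.
Hence 113/20 is a rational number with 5.64706 < 113/20 < 5.65006.

r = 113/20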